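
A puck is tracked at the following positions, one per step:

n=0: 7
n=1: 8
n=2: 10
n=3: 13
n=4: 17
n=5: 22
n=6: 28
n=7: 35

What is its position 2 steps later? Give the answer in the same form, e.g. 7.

52

Taking differences between consecutive positions: +1, +2, +3, +4, +5, +6, +7. These grow by +1 each step.
step 8: 35 + 8 → 43
step 9: 43 + 9 → 52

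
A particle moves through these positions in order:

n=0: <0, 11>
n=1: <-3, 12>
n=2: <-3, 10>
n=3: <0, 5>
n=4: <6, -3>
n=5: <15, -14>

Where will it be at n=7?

First differences are <-3, +1>, <+0, -2>, <+3, -5>, <+6, -8>, <+9, -11>; their common second difference is <+3, -3> (constant acceleration).
step 6: <15, -14> + <+12, -14> → <27, -28>
step 7: <27, -28> + <+15, -17> → <42, -45>

<42, -45>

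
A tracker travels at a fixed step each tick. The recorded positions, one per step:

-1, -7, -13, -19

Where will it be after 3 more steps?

The position changes by -6 every step.
step 4: -19 − 6 → -25
step 5: -25 − 6 → -31
step 6: -31 − 6 → -37

-37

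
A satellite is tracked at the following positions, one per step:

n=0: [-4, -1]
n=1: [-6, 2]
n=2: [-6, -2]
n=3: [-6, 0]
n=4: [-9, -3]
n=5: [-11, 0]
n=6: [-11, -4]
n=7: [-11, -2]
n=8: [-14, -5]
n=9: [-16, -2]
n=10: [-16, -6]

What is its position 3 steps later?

[-21, -4]

Step-to-step displacements: [-2, +3], [+0, -4], [+0, +2], [-3, -3], [-2, +3], [+0, -4], [+0, +2], [-3, -3], [-2, +3], [+0, -4] — a repeating cycle of length 4.
step 11: apply [+0, +2] → [-16, -4]
step 12: apply [-3, -3] → [-19, -7]
step 13: apply [-2, +3] → [-21, -4]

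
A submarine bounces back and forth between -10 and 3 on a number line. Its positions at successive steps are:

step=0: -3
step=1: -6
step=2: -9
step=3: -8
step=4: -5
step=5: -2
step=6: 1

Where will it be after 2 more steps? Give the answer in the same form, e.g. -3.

-1

The value travels 3 per step and bounces off the walls at -10 and 3.
  step 7: 1 → 2
  step 8: 2 → -1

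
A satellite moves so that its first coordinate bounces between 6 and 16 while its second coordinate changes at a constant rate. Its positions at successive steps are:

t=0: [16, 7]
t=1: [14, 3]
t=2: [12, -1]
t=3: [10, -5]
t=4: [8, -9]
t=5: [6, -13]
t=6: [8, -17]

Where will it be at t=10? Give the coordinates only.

The first coordinate reflects between 6 and 16, moving 2 per step.
  step 7: 8 → 10
  step 8: 10 → 12
  step 9: 12 → 14
  step 10: 14 → 16
The second coordinate changes by -4 each step: at step 10 it is -33.

[16, -33]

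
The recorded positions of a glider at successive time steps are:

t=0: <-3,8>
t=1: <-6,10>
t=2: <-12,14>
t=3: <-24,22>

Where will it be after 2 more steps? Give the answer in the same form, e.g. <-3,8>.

<-96,70>

The jumps are <-3,+2>, <-6,+4>, <-12,+8> — a geometric progression with ratio 2.
step 4: <-24,22> + <-24,+16> → <-48,38>
step 5: <-48,38> + <-48,+32> → <-96,70>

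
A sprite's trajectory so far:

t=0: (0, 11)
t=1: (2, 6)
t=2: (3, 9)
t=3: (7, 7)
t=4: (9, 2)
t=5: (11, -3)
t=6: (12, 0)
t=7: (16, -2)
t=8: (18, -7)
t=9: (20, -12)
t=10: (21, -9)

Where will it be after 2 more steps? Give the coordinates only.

(27, -16)

Differencing gives (+2, -5), (+1, +3), (+4, -2), (+2, -5), (+2, -5), (+1, +3), (+4, -2), (+2, -5), (+2, -5), (+1, +3). This is the pattern (+2, -5), (+1, +3), (+4, -2), (+2, -5) repeated.
step 11: apply (+4, -2) → (25, -11)
step 12: apply (+2, -5) → (27, -16)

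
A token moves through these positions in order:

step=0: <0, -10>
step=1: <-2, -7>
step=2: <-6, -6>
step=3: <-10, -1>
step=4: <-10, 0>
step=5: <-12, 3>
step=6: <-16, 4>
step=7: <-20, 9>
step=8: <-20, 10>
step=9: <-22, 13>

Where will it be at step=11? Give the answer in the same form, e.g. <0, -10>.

<-30, 19>

Step-to-step displacements: <-2, +3>, <-4, +1>, <-4, +5>, <+0, +1>, <-2, +3>, <-4, +1>, <-4, +5>, <+0, +1>, <-2, +3> — a repeating cycle of length 4.
step 10: apply <-4, +1> → <-26, 14>
step 11: apply <-4, +5> → <-30, 19>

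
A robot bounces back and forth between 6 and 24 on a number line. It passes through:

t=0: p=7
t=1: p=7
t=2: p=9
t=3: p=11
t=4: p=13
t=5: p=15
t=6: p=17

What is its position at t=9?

p=23

The value reflects between 6 and 24, moving 2 per step.
  step 7: 17 → 19
  step 8: 19 → 21
  step 9: 21 → 23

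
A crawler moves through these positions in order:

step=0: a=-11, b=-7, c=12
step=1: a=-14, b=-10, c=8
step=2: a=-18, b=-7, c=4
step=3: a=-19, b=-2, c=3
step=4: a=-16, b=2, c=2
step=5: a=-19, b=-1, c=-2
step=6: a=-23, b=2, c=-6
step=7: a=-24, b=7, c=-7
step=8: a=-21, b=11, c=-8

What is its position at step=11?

Step-to-step displacements: (-3, -3, -4), (-4, +3, -4), (-1, +5, -1), (+3, +4, -1), (-3, -3, -4), (-4, +3, -4), (-1, +5, -1), (+3, +4, -1) — a repeating cycle of length 4.
step 9: apply (-3, -3, -4) → a=-24, b=8, c=-12
step 10: apply (-4, +3, -4) → a=-28, b=11, c=-16
step 11: apply (-1, +5, -1) → a=-29, b=16, c=-17

a=-29, b=16, c=-17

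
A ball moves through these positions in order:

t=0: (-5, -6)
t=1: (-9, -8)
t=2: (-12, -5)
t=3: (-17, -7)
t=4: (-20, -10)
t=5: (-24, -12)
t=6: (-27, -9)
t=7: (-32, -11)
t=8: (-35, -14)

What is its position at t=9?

(-39, -16)

Step-to-step displacements: (-4, -2), (-3, +3), (-5, -2), (-3, -3), (-4, -2), (-3, +3), (-5, -2), (-3, -3) — a repeating cycle of length 4.
step 9: apply (-4, -2) → (-39, -16)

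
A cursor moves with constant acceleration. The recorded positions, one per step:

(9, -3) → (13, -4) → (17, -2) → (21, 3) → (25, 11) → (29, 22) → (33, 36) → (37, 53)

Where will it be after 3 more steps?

(49, 122)

Successive displacements: (+4, -1), (+4, +2), (+4, +5), (+4, +8), (+4, +11), (+4, +14), (+4, +17) — each changes by (+0, +3).
step 8: (37, 53) + (+4, +20) → (41, 73)
step 9: (41, 73) + (+4, +23) → (45, 96)
step 10: (45, 96) + (+4, +26) → (49, 122)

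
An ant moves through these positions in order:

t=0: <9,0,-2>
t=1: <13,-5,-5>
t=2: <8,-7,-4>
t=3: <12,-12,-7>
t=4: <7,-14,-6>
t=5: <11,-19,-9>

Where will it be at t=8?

<5,-28,-10>

Step-to-step displacements: <+4,-5,-3>, <-5,-2,+1>, <+4,-5,-3>, <-5,-2,+1>, <+4,-5,-3> — a repeating cycle of length 2.
step 6: apply <-5,-2,+1> → <6,-21,-8>
step 7: apply <+4,-5,-3> → <10,-26,-11>
step 8: apply <-5,-2,+1> → <5,-28,-10>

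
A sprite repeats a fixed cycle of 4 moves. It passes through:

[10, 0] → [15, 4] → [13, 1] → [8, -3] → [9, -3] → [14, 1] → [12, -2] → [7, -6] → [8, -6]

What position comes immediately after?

[13, -2]

Differencing gives [+5, +4], [-2, -3], [-5, -4], [+1, +0], [+5, +4], [-2, -3], [-5, -4], [+1, +0]. This is the pattern [+5, +4], [-2, -3], [-5, -4], [+1, +0] repeated.
step 9: apply [+5, +4] → [13, -2]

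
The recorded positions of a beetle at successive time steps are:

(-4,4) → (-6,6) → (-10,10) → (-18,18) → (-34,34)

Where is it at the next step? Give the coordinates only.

(-66,66)

The jumps are (-2,+2), (-4,+4), (-8,+8), (-16,+16) — a geometric progression with ratio 2.
step 5: (-34,34) + (-32,+32) → (-66,66)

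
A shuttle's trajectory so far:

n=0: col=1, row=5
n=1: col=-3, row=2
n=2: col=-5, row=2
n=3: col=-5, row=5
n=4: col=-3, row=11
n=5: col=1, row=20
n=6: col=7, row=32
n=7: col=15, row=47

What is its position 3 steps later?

Taking differences between consecutive positions: (-4,-3), (-2,+0), (+0,+3), (+2,+6), (+4,+9), (+6,+12), (+8,+15). These grow by (+2,+3) each step.
step 8: col=15, row=47 + (+10,+18) → col=25, row=65
step 9: col=25, row=65 + (+12,+21) → col=37, row=86
step 10: col=37, row=86 + (+14,+24) → col=51, row=110

col=51, row=110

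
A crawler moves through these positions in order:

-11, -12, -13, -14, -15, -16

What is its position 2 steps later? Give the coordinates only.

Constant displacement of -1 per step.
step 6: -16 − 1 → -17
step 7: -17 − 1 → -18

-18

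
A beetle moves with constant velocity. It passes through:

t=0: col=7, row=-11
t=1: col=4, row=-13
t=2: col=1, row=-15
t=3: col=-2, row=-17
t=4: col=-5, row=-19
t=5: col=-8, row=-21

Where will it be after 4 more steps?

Each step adds (-3, -2) to the position.
step 6: col=-8, row=-21 + (-3, -2) → col=-11, row=-23
step 7: col=-11, row=-23 + (-3, -2) → col=-14, row=-25
step 8: col=-14, row=-25 + (-3, -2) → col=-17, row=-27
step 9: col=-17, row=-27 + (-3, -2) → col=-20, row=-29

col=-20, row=-29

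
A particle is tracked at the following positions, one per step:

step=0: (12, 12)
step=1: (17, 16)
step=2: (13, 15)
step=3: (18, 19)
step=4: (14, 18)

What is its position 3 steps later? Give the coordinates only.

(20, 25)

The moves between consecutive positions are (+5, +4), (-4, -1), (+5, +4), (-4, -1); they repeat the 2-cycle [(+5, +4), (-4, -1)].
step 5: apply (+5, +4) → (19, 22)
step 6: apply (-4, -1) → (15, 21)
step 7: apply (+5, +4) → (20, 25)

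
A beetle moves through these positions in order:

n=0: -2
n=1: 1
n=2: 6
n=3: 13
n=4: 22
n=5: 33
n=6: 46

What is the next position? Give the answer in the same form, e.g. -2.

Successive displacements: +3, +5, +7, +9, +11, +13 — each changes by +2.
step 7: 46 + 15 → 61

61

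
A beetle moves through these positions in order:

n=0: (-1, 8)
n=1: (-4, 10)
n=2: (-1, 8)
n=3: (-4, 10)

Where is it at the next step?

(-1, 8)

Step-to-step displacements: (-3, +2), (+3, -2), (-3, +2); each is -1× the previous.
step 4: (-4, 10) + (+3, -2) → (-1, 8)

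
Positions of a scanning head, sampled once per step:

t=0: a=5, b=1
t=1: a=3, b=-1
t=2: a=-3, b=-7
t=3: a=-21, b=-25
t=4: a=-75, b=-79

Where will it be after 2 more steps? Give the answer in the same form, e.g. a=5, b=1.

a=-723, b=-727

Step-to-step displacements: (-2, -2), (-6, -6), (-18, -18), (-54, -54); each is 3× the previous.
step 5: a=-75, b=-79 + (-162, -162) → a=-237, b=-241
step 6: a=-237, b=-241 + (-486, -486) → a=-723, b=-727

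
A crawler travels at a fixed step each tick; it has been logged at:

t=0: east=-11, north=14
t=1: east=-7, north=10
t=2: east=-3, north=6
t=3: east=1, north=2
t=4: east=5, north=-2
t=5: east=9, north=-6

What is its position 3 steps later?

east=21, north=-18

Constant displacement of (+4, -4) per step.
step 6: east=9, north=-6 + (+4, -4) → east=13, north=-10
step 7: east=13, north=-10 + (+4, -4) → east=17, north=-14
step 8: east=17, north=-14 + (+4, -4) → east=21, north=-18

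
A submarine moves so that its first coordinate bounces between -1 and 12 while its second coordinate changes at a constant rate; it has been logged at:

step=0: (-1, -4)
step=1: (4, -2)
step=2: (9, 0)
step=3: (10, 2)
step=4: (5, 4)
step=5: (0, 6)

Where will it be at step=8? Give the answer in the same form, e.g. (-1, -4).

The first coordinate travels 5 per step and bounces off the walls at -1 and 12.
  step 6: 0 → 3
  step 7: 3 → 8
  step 8: 8 → 11
The second coordinate changes by +2 each step: at step 8 it is 12.

(11, 12)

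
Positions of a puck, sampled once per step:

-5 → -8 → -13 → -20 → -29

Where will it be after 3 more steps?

Taking differences between consecutive positions: -3, -5, -7, -9. These grow by -2 each step.
step 5: -29 − 11 → -40
step 6: -40 − 13 → -53
step 7: -53 − 15 → -68

-68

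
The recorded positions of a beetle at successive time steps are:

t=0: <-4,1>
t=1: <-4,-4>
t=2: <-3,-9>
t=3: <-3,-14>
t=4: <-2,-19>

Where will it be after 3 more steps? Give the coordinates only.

<-1,-34>

Step-to-step displacements: <+0,-5>, <+1,-5>, <+0,-5>, <+1,-5> — a repeating cycle of length 2.
step 5: apply <+0,-5> → <-2,-24>
step 6: apply <+1,-5> → <-1,-29>
step 7: apply <+0,-5> → <-1,-34>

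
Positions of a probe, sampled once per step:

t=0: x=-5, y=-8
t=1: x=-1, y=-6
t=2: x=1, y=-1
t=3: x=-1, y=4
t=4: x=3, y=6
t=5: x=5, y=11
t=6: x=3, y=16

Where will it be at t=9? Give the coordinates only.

Differencing gives (+4,+2), (+2,+5), (-2,+5), (+4,+2), (+2,+5), (-2,+5). This is the pattern (+4,+2), (+2,+5), (-2,+5) repeated.
step 7: apply (+4,+2) → x=7, y=18
step 8: apply (+2,+5) → x=9, y=23
step 9: apply (-2,+5) → x=7, y=28

x=7, y=28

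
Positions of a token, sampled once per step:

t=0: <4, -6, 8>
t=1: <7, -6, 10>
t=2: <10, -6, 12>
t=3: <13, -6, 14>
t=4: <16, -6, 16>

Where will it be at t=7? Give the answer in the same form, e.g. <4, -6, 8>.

<25, -6, 22>

Constant displacement of <+3, +0, +2> per step.
step 5: <16, -6, 16> + <+3, +0, +2> → <19, -6, 18>
step 6: <19, -6, 18> + <+3, +0, +2> → <22, -6, 20>
step 7: <22, -6, 20> + <+3, +0, +2> → <25, -6, 22>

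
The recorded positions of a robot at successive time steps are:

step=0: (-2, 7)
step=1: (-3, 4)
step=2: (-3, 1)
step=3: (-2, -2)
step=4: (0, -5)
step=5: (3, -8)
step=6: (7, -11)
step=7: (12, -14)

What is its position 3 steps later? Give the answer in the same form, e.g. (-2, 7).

Taking differences between consecutive positions: (-1, -3), (+0, -3), (+1, -3), (+2, -3), (+3, -3), (+4, -3), (+5, -3). These grow by (+1, +0) each step.
step 8: (12, -14) + (+6, -3) → (18, -17)
step 9: (18, -17) + (+7, -3) → (25, -20)
step 10: (25, -20) + (+8, -3) → (33, -23)

(33, -23)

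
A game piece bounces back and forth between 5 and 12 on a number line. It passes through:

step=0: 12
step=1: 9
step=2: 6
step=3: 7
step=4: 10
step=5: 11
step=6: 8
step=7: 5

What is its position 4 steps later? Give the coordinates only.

7

The value travels 3 per step and bounces off the walls at 5 and 12.
  step 8: 5 → 8
  step 9: 8 → 11
  step 10: 11 → 10
  step 11: 10 → 7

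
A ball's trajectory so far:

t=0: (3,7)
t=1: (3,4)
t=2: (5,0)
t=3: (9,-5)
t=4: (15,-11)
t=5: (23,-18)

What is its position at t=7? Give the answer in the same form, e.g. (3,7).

First differences are (+0,-3), (+2,-4), (+4,-5), (+6,-6), (+8,-7); their common second difference is (+2,-1) (constant acceleration).
step 6: (23,-18) + (+10,-8) → (33,-26)
step 7: (33,-26) + (+12,-9) → (45,-35)

(45,-35)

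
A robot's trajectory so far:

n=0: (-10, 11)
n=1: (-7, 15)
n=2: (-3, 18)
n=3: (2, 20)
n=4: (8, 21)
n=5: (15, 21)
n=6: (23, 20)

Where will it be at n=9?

(53, 11)

Successive displacements: (+3, +4), (+4, +3), (+5, +2), (+6, +1), (+7, +0), (+8, -1) — each changes by (+1, -1).
step 7: (23, 20) + (+9, -2) → (32, 18)
step 8: (32, 18) + (+10, -3) → (42, 15)
step 9: (42, 15) + (+11, -4) → (53, 11)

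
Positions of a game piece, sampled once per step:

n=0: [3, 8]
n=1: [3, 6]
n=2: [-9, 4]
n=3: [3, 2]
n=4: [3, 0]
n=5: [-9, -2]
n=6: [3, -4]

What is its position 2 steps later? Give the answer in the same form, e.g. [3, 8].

[-9, -8]

First: cycles through 3, 3, -9 every 3 steps. Step 8 lands at position 2 of the cycle → -9.
Second: linear, -2 per step → -8 at step 8.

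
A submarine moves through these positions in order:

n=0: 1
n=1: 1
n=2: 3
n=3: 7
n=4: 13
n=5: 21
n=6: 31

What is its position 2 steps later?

57

First differences are +0, +2, +4, +6, +8, +10; their common second difference is +2 (constant acceleration).
step 7: 31 + 12 → 43
step 8: 43 + 14 → 57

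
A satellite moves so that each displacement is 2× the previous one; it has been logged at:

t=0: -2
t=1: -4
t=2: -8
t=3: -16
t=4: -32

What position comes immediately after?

Consecutive displacements -2, -4, -8, -16 scale by a factor of 2 each step.
step 5: -32 − 32 → -64

-64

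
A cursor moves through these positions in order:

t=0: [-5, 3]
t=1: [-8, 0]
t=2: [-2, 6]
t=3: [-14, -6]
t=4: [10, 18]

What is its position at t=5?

[-38, -30]

The jumps are [-3, -3], [+6, +6], [-12, -12], [+24, +24] — a geometric progression with ratio -2.
step 5: [10, 18] + [-48, -48] → [-38, -30]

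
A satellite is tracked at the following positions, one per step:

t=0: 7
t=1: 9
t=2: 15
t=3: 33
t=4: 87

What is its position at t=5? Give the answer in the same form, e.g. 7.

Step-to-step displacements: +2, +6, +18, +54; each is 3× the previous.
step 5: 87 + 162 → 249

249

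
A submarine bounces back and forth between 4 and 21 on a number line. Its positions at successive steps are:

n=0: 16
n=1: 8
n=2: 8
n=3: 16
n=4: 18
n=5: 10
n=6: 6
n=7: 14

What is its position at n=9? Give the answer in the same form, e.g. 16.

12

The value reflects between 4 and 21, moving 8 per step.
  step 8: 14 → 20
  step 9: 20 → 12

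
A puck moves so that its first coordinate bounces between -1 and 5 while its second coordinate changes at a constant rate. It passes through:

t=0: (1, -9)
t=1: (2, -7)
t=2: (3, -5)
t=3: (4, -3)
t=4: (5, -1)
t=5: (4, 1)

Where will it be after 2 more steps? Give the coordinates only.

(2, 5)

The first coordinate travels 1 per step and bounces off the walls at -1 and 5.
  step 6: 4 → 3
  step 7: 3 → 2
The second coordinate changes by +2 each step: at step 7 it is 5.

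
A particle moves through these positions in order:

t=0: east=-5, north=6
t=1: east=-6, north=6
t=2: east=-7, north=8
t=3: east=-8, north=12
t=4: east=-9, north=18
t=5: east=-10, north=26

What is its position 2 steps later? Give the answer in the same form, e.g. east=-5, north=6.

First differences are (-1,+0), (-1,+2), (-1,+4), (-1,+6), (-1,+8); their common second difference is (+0,+2) (constant acceleration).
step 6: east=-10, north=26 + (-1,+10) → east=-11, north=36
step 7: east=-11, north=36 + (-1,+12) → east=-12, north=48

east=-12, north=48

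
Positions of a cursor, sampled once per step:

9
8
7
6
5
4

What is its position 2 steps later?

2

The position changes by -1 every step.
step 6: 4 − 1 → 3
step 7: 3 − 1 → 2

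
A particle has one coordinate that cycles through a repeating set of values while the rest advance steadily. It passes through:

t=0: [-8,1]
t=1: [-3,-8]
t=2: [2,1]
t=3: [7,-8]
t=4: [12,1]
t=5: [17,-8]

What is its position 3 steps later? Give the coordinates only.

[32,1]

The first coordinate changes by +5 each step, so at step 8 it is -8 + 8·(5) = 32.
The second coordinate repeats the cycle [1, -8] with period 2; step 8 mod 2 = 0, giving 1.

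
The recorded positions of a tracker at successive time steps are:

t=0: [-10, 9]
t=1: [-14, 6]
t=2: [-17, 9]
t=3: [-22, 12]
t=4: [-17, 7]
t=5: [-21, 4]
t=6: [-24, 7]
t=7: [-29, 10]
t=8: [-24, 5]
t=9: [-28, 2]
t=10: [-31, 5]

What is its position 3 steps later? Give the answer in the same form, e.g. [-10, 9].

Step-to-step displacements: [-4, -3], [-3, +3], [-5, +3], [+5, -5], [-4, -3], [-3, +3], [-5, +3], [+5, -5], [-4, -3], [-3, +3] — a repeating cycle of length 4.
step 11: apply [-5, +3] → [-36, 8]
step 12: apply [+5, -5] → [-31, 3]
step 13: apply [-4, -3] → [-35, 0]

[-35, 0]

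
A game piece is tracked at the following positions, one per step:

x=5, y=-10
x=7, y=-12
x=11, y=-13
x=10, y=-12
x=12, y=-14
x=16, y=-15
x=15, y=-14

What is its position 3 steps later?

x=20, y=-16

Differencing gives (+2, -2), (+4, -1), (-1, +1), (+2, -2), (+4, -1), (-1, +1). This is the pattern (+2, -2), (+4, -1), (-1, +1) repeated.
step 7: apply (+2, -2) → x=17, y=-16
step 8: apply (+4, -1) → x=21, y=-17
step 9: apply (-1, +1) → x=20, y=-16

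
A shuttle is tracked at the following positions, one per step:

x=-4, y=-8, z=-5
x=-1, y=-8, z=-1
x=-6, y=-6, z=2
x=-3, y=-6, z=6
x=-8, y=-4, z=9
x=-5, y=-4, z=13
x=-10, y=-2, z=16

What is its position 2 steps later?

Step-to-step displacements: (+3, +0, +4), (-5, +2, +3), (+3, +0, +4), (-5, +2, +3), (+3, +0, +4), (-5, +2, +3) — a repeating cycle of length 2.
step 7: apply (+3, +0, +4) → x=-7, y=-2, z=20
step 8: apply (-5, +2, +3) → x=-12, y=0, z=23

x=-12, y=0, z=23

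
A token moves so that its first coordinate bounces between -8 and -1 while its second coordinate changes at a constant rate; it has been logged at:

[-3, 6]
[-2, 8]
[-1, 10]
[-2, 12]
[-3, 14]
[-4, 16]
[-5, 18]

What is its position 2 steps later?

The first coordinate reflects between -8 and -1, moving 1 per step.
  step 7: -5 → -6
  step 8: -6 → -7
The second coordinate changes by +2 each step: at step 8 it is 22.

[-7, 22]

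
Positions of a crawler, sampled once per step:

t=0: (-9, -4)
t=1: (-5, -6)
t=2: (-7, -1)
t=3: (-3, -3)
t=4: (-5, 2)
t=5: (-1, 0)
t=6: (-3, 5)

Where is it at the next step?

Differencing gives (+4, -2), (-2, +5), (+4, -2), (-2, +5), (+4, -2), (-2, +5). This is the pattern (+4, -2), (-2, +5) repeated.
step 7: apply (+4, -2) → (1, 3)

(1, 3)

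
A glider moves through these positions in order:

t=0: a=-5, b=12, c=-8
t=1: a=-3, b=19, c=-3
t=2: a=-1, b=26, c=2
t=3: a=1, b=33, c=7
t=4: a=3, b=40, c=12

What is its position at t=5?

The position changes by (+2, +7, +5) every step.
step 5: a=3, b=40, c=12 + (+2, +7, +5) → a=5, b=47, c=17

a=5, b=47, c=17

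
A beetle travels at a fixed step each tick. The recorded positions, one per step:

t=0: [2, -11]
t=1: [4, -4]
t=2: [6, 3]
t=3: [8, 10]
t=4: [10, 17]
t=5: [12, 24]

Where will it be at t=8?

[18, 45]

Each step adds [+2, +7] to the position.
step 6: [12, 24] + [+2, +7] → [14, 31]
step 7: [14, 31] + [+2, +7] → [16, 38]
step 8: [16, 38] + [+2, +7] → [18, 45]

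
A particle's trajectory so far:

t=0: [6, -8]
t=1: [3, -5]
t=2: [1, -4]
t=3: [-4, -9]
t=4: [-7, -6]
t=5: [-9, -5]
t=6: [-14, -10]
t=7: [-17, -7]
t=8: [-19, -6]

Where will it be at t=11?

[-29, -7]

The moves between consecutive positions are [-3, +3], [-2, +1], [-5, -5], [-3, +3], [-2, +1], [-5, -5], [-3, +3], [-2, +1]; they repeat the 3-cycle [[-3, +3], [-2, +1], [-5, -5]].
step 9: apply [-5, -5] → [-24, -11]
step 10: apply [-3, +3] → [-27, -8]
step 11: apply [-2, +1] → [-29, -7]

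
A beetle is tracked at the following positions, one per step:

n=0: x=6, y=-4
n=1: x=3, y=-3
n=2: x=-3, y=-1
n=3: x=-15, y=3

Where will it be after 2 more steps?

Consecutive displacements (-3, +1), (-6, +2), (-12, +4) scale by a factor of 2 each step.
step 4: x=-15, y=3 + (-24, +8) → x=-39, y=11
step 5: x=-39, y=11 + (-48, +16) → x=-87, y=27

x=-87, y=27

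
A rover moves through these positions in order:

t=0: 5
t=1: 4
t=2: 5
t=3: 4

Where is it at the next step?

Consecutive displacements -1, +1, -1 scale by a factor of -1 each step.
step 4: 4 + 1 → 5

5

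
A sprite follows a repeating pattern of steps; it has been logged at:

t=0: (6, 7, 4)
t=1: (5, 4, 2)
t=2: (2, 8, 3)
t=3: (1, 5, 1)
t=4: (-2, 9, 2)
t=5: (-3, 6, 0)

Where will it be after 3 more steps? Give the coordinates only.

Differencing gives (-1, -3, -2), (-3, +4, +1), (-1, -3, -2), (-3, +4, +1), (-1, -3, -2). This is the pattern (-1, -3, -2), (-3, +4, +1) repeated.
step 6: apply (-3, +4, +1) → (-6, 10, 1)
step 7: apply (-1, -3, -2) → (-7, 7, -1)
step 8: apply (-3, +4, +1) → (-10, 11, 0)

(-10, 11, 0)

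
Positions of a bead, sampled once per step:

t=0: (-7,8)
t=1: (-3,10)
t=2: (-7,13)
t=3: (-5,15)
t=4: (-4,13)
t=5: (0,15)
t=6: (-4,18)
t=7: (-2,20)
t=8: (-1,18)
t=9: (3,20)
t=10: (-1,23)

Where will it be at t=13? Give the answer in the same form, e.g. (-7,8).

The moves between consecutive positions are (+4,+2), (-4,+3), (+2,+2), (+1,-2), (+4,+2), (-4,+3), (+2,+2), (+1,-2), (+4,+2), (-4,+3); they repeat the 4-cycle [(+4,+2), (-4,+3), (+2,+2), (+1,-2)].
step 11: apply (+2,+2) → (1,25)
step 12: apply (+1,-2) → (2,23)
step 13: apply (+4,+2) → (6,25)

(6,25)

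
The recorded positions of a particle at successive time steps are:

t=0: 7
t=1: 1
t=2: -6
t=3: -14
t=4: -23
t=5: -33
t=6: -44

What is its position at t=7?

Taking differences between consecutive positions: -6, -7, -8, -9, -10, -11. These grow by -1 each step.
step 7: -44 − 12 → -56

-56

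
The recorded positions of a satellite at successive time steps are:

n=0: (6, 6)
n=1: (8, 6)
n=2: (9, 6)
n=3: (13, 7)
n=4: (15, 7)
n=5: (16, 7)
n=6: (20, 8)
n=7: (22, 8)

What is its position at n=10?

(29, 9)

Step-to-step displacements: (+2, +0), (+1, +0), (+4, +1), (+2, +0), (+1, +0), (+4, +1), (+2, +0) — a repeating cycle of length 3.
step 8: apply (+1, +0) → (23, 8)
step 9: apply (+4, +1) → (27, 9)
step 10: apply (+2, +0) → (29, 9)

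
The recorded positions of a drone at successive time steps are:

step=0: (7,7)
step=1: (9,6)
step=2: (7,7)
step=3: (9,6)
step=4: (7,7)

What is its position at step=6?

(7,7)

Step-to-step displacements: (+2,-1), (-2,+1), (+2,-1), (-2,+1); each is -1× the previous.
step 5: (7,7) + (+2,-1) → (9,6)
step 6: (9,6) + (-2,+1) → (7,7)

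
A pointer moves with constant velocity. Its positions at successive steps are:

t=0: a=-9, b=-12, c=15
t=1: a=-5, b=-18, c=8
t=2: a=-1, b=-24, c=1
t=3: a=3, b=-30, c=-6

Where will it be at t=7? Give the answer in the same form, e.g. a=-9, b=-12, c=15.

Constant displacement of (+4, -6, -7) per step.
step 4: a=3, b=-30, c=-6 + (+4, -6, -7) → a=7, b=-36, c=-13
step 5: a=7, b=-36, c=-13 + (+4, -6, -7) → a=11, b=-42, c=-20
step 6: a=11, b=-42, c=-20 + (+4, -6, -7) → a=15, b=-48, c=-27
step 7: a=15, b=-48, c=-27 + (+4, -6, -7) → a=19, b=-54, c=-34

a=19, b=-54, c=-34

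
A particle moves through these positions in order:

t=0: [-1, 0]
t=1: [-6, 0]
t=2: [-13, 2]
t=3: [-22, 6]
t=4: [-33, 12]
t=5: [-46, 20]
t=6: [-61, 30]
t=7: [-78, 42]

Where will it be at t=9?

[-118, 72]

First differences are [-5, +0], [-7, +2], [-9, +4], [-11, +6], [-13, +8], [-15, +10], [-17, +12]; their common second difference is [-2, +2] (constant acceleration).
step 8: [-78, 42] + [-19, +14] → [-97, 56]
step 9: [-97, 56] + [-21, +16] → [-118, 72]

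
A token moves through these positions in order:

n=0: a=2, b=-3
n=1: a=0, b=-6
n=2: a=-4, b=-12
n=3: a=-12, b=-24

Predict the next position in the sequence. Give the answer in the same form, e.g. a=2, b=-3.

The jumps are (-2, -3), (-4, -6), (-8, -12) — a geometric progression with ratio 2.
step 4: a=-12, b=-24 + (-16, -24) → a=-28, b=-48

a=-28, b=-48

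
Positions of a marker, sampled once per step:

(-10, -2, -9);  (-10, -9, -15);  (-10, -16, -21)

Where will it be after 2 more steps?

(-10, -30, -33)

Constant displacement of (+0, -7, -6) per step.
step 3: (-10, -16, -21) + (+0, -7, -6) → (-10, -23, -27)
step 4: (-10, -23, -27) + (+0, -7, -6) → (-10, -30, -33)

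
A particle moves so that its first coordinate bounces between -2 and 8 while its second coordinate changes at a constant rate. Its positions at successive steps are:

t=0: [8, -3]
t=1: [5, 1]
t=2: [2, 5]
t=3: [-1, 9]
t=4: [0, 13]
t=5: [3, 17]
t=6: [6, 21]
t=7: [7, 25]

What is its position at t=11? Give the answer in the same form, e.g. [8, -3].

The first coordinate reflects between -2 and 8, moving 3 per step.
  step 8: 7 → 4
  step 9: 4 → 1
  step 10: 1 → -2
  step 11: -2 → 1
The second coordinate changes by +4 each step: at step 11 it is 41.

[1, 41]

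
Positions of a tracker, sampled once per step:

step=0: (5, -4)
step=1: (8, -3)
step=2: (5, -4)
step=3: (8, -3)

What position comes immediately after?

The jumps are (+3, +1), (-3, -1), (+3, +1) — a geometric progression with ratio -1.
step 4: (8, -3) + (-3, -1) → (5, -4)

(5, -4)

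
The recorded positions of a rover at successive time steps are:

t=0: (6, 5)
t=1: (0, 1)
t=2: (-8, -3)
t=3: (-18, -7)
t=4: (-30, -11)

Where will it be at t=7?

First differences are (-6, -4), (-8, -4), (-10, -4), (-12, -4); their common second difference is (-2, +0) (constant acceleration).
step 5: (-30, -11) + (-14, -4) → (-44, -15)
step 6: (-44, -15) + (-16, -4) → (-60, -19)
step 7: (-60, -19) + (-18, -4) → (-78, -23)

(-78, -23)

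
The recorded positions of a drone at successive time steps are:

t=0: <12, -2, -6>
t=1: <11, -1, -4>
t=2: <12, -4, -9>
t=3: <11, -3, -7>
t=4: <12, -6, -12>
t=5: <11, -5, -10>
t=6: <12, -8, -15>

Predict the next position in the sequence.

Step-to-step displacements: <-1, +1, +2>, <+1, -3, -5>, <-1, +1, +2>, <+1, -3, -5>, <-1, +1, +2>, <+1, -3, -5> — a repeating cycle of length 2.
step 7: apply <-1, +1, +2> → <11, -7, -13>

<11, -7, -13>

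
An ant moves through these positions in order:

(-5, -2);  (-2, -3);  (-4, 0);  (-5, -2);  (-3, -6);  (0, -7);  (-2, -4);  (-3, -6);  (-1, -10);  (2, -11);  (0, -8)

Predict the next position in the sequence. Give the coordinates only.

(-1, -10)

Differencing gives (+3, -1), (-2, +3), (-1, -2), (+2, -4), (+3, -1), (-2, +3), (-1, -2), (+2, -4), (+3, -1), (-2, +3). This is the pattern (+3, -1), (-2, +3), (-1, -2), (+2, -4) repeated.
step 11: apply (-1, -2) → (-1, -10)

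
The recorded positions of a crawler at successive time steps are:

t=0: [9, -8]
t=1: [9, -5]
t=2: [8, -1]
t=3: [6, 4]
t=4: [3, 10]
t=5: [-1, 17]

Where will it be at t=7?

[-12, 34]

First differences are [+0, +3], [-1, +4], [-2, +5], [-3, +6], [-4, +7]; their common second difference is [-1, +1] (constant acceleration).
step 6: [-1, 17] + [-5, +8] → [-6, 25]
step 7: [-6, 25] + [-6, +9] → [-12, 34]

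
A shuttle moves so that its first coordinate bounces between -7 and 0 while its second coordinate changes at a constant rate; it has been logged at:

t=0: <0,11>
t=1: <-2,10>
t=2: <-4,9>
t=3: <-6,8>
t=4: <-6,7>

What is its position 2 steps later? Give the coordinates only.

The first coordinate travels 2 per step and bounces off the walls at -7 and 0.
  step 5: -6 → -4
  step 6: -4 → -2
The second coordinate changes by -1 each step: at step 6 it is 5.

<-2,5>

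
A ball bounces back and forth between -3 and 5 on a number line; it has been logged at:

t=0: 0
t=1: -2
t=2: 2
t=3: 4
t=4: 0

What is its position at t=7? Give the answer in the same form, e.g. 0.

The value reflects between -3 and 5, moving 4 per step.
  step 5: 0 → -2
  step 6: -2 → 2
  step 7: 2 → 4

4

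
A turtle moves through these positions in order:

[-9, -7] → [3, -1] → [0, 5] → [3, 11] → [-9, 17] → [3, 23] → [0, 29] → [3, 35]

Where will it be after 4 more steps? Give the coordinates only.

[3, 59]

First: cycles through -9, 3, 0, 3 every 4 steps. Step 11 lands at position 3 of the cycle → 3.
Second: linear, +6 per step → 59 at step 11.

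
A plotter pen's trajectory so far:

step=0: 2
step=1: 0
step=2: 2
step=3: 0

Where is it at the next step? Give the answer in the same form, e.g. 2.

The jumps are -2, +2, -2 — a geometric progression with ratio -1.
step 4: 0 + 2 → 2

2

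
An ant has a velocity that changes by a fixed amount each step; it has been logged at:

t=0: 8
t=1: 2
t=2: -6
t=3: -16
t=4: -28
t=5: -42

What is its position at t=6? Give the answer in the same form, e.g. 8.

-58

First differences are -6, -8, -10, -12, -14; their common second difference is -2 (constant acceleration).
step 6: -42 − 16 → -58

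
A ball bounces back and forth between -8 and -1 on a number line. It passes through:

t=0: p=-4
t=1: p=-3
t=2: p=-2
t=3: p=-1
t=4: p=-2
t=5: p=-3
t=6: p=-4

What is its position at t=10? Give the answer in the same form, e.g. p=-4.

The value reflects between -8 and -1, moving 1 per step.
  step 7: -4 → -5
  step 8: -5 → -6
  step 9: -6 → -7
  step 10: -7 → -8

p=-8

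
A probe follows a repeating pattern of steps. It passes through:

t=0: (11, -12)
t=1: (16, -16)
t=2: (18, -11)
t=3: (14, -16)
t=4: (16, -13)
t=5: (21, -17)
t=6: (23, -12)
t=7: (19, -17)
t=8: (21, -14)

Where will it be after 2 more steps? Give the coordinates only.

Step-to-step displacements: (+5, -4), (+2, +5), (-4, -5), (+2, +3), (+5, -4), (+2, +5), (-4, -5), (+2, +3) — a repeating cycle of length 4.
step 9: apply (+5, -4) → (26, -18)
step 10: apply (+2, +5) → (28, -13)

(28, -13)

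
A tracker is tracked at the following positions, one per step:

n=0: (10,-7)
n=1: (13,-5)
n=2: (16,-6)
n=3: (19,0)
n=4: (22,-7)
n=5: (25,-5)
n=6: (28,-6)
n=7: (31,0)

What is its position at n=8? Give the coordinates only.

The first coordinate changes by +3 each step, so at step 8 it is 10 + 8·(3) = 34.
The second coordinate repeats the cycle [-7, -5, -6, 0] with period 4; step 8 mod 4 = 0, giving -7.

(34,-7)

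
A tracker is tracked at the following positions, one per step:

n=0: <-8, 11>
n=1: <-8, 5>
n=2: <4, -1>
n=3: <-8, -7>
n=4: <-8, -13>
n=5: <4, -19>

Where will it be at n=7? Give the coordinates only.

<-8, -31>

The first coordinate repeats the cycle [-8, -8, 4] with period 3; step 7 mod 3 = 1, giving -8.
The second coordinate changes by -6 each step, so at step 7 it is 11 + 7·(-6) = -31.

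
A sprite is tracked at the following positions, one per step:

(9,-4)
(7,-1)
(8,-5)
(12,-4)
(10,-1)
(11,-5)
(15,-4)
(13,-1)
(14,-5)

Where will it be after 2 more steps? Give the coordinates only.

The moves between consecutive positions are (-2,+3), (+1,-4), (+4,+1), (-2,+3), (+1,-4), (+4,+1), (-2,+3), (+1,-4); they repeat the 3-cycle [(-2,+3), (+1,-4), (+4,+1)].
step 9: apply (+4,+1) → (18,-4)
step 10: apply (-2,+3) → (16,-1)

(16,-1)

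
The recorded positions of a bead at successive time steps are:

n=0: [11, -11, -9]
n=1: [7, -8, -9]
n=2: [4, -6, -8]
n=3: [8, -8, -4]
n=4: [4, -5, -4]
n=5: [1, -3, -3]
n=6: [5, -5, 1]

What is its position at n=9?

[2, -2, 6]

Differencing gives [-4, +3, +0], [-3, +2, +1], [+4, -2, +4], [-4, +3, +0], [-3, +2, +1], [+4, -2, +4]. This is the pattern [-4, +3, +0], [-3, +2, +1], [+4, -2, +4] repeated.
step 7: apply [-4, +3, +0] → [1, -2, 1]
step 8: apply [-3, +2, +1] → [-2, 0, 2]
step 9: apply [+4, -2, +4] → [2, -2, 6]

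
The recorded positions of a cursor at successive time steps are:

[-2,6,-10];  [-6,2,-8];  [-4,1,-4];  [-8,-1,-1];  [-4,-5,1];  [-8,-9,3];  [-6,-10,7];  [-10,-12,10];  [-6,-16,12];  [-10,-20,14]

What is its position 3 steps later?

The moves between consecutive positions are [-4,-4,+2], [+2,-1,+4], [-4,-2,+3], [+4,-4,+2], [-4,-4,+2], [+2,-1,+4], [-4,-2,+3], [+4,-4,+2], [-4,-4,+2]; they repeat the 4-cycle [[-4,-4,+2], [+2,-1,+4], [-4,-2,+3], [+4,-4,+2]].
step 10: apply [+2,-1,+4] → [-8,-21,18]
step 11: apply [-4,-2,+3] → [-12,-23,21]
step 12: apply [+4,-4,+2] → [-8,-27,23]

[-8,-27,23]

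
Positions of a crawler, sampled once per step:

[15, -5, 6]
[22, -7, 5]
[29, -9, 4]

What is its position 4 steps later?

The position changes by [+7, -2, -1] every step.
step 3: [29, -9, 4] + [+7, -2, -1] → [36, -11, 3]
step 4: [36, -11, 3] + [+7, -2, -1] → [43, -13, 2]
step 5: [43, -13, 2] + [+7, -2, -1] → [50, -15, 1]
step 6: [50, -15, 1] + [+7, -2, -1] → [57, -17, 0]

[57, -17, 0]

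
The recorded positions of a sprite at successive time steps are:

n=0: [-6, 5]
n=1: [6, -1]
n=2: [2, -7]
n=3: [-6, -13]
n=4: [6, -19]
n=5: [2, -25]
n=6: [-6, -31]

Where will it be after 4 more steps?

The first coordinate repeats the cycle [-6, 6, 2] with period 3; step 10 mod 3 = 1, giving 6.
The second coordinate changes by -6 each step, so at step 10 it is 5 + 10·(-6) = -55.

[6, -55]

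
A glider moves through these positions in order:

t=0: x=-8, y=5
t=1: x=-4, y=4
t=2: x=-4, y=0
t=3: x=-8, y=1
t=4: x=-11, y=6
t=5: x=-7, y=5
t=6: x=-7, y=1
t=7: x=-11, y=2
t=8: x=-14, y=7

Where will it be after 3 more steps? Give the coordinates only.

x=-14, y=3

Differencing gives (+4, -1), (+0, -4), (-4, +1), (-3, +5), (+4, -1), (+0, -4), (-4, +1), (-3, +5). This is the pattern (+4, -1), (+0, -4), (-4, +1), (-3, +5) repeated.
step 9: apply (+4, -1) → x=-10, y=6
step 10: apply (+0, -4) → x=-10, y=2
step 11: apply (-4, +1) → x=-14, y=3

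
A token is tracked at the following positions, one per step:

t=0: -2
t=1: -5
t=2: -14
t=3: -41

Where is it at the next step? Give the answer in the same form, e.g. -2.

-122

The jumps are -3, -9, -27 — a geometric progression with ratio 3.
step 4: -41 − 81 → -122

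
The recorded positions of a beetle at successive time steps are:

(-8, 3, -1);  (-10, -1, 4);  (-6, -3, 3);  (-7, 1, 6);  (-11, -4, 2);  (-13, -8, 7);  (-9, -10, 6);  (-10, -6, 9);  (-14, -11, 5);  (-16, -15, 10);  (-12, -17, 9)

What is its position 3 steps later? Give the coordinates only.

(-19, -22, 13)

Differencing gives (-2, -4, +5), (+4, -2, -1), (-1, +4, +3), (-4, -5, -4), (-2, -4, +5), (+4, -2, -1), (-1, +4, +3), (-4, -5, -4), (-2, -4, +5), (+4, -2, -1). This is the pattern (-2, -4, +5), (+4, -2, -1), (-1, +4, +3), (-4, -5, -4) repeated.
step 11: apply (-1, +4, +3) → (-13, -13, 12)
step 12: apply (-4, -5, -4) → (-17, -18, 8)
step 13: apply (-2, -4, +5) → (-19, -22, 13)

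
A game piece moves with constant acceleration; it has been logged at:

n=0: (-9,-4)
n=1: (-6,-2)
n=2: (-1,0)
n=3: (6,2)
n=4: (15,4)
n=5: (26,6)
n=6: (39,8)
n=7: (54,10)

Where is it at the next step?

(71,12)

Successive displacements: (+3,+2), (+5,+2), (+7,+2), (+9,+2), (+11,+2), (+13,+2), (+15,+2) — each changes by (+2,+0).
step 8: (54,10) + (+17,+2) → (71,12)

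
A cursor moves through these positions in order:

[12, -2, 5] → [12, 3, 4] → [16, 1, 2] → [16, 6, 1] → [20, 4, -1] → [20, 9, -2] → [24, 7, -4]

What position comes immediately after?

[24, 12, -5]

The moves between consecutive positions are [+0, +5, -1], [+4, -2, -2], [+0, +5, -1], [+4, -2, -2], [+0, +5, -1], [+4, -2, -2]; they repeat the 2-cycle [[+0, +5, -1], [+4, -2, -2]].
step 7: apply [+0, +5, -1] → [24, 12, -5]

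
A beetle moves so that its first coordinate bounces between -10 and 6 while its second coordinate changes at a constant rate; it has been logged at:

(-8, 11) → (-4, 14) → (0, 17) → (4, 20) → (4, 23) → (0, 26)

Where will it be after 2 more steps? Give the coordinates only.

The first coordinate travels 4 per step and bounces off the walls at -10 and 6.
  step 6: 0 → -4
  step 7: -4 → -8
The second coordinate changes by +3 each step: at step 7 it is 32.

(-8, 32)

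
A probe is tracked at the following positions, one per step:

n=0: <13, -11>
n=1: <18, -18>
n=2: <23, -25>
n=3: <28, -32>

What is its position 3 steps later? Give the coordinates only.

The position changes by <+5, -7> every step.
step 4: <28, -32> + <+5, -7> → <33, -39>
step 5: <33, -39> + <+5, -7> → <38, -46>
step 6: <38, -46> + <+5, -7> → <43, -53>

<43, -53>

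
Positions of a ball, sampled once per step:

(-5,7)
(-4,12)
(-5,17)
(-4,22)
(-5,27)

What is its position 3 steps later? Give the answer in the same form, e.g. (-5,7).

(-4,42)

First: cycles through -5, -4 every 2 steps. Step 7 lands at position 1 of the cycle → -4.
Second: linear, +5 per step → 42 at step 7.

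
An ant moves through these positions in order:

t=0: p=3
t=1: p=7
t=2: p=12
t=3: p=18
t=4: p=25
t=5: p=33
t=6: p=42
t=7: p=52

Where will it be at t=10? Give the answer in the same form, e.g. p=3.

Successive displacements: +4, +5, +6, +7, +8, +9, +10 — each changes by +1.
step 8: 52 + 11 → p=63
step 9: 63 + 12 → p=75
step 10: 75 + 13 → p=88

p=88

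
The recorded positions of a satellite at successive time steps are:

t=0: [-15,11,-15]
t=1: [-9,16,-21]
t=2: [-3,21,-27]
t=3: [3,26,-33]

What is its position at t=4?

[9,31,-39]

Each step adds [+6,+5,-6] to the position.
step 4: [3,26,-33] + [+6,+5,-6] → [9,31,-39]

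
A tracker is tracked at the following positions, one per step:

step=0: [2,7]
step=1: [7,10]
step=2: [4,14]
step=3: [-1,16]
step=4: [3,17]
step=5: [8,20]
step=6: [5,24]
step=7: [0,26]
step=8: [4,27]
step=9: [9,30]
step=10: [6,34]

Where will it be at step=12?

Step-to-step displacements: [+5,+3], [-3,+4], [-5,+2], [+4,+1], [+5,+3], [-3,+4], [-5,+2], [+4,+1], [+5,+3], [-3,+4] — a repeating cycle of length 4.
step 11: apply [-5,+2] → [1,36]
step 12: apply [+4,+1] → [5,37]

[5,37]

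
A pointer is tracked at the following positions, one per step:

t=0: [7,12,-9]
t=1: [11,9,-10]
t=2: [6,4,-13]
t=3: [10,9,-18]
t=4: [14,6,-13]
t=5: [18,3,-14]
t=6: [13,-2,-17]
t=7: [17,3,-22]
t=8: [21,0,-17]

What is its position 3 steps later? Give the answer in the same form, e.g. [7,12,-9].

[24,-3,-26]

The moves between consecutive positions are [+4,-3,-1], [-5,-5,-3], [+4,+5,-5], [+4,-3,+5], [+4,-3,-1], [-5,-5,-3], [+4,+5,-5], [+4,-3,+5]; they repeat the 4-cycle [[+4,-3,-1], [-5,-5,-3], [+4,+5,-5], [+4,-3,+5]].
step 9: apply [+4,-3,-1] → [25,-3,-18]
step 10: apply [-5,-5,-3] → [20,-8,-21]
step 11: apply [+4,+5,-5] → [24,-3,-26]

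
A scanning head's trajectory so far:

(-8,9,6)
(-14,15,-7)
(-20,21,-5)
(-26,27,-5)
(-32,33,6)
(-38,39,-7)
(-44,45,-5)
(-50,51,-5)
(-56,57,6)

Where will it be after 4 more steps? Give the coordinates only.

(-80,81,6)

First: linear, -6 per step → -80 at step 12.
Second: linear, +6 per step → 81 at step 12.
Third: cycles through 6, -7, -5, -5 every 4 steps. Step 12 lands at position 0 of the cycle → 6.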